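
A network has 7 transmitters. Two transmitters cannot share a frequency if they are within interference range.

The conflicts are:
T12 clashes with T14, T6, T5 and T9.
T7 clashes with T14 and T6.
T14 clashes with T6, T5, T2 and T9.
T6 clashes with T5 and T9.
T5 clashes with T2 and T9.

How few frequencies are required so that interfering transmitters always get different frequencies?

T12, T14, T6, T5, T9 all conflict with each other, so at least 5 frequencies are needed.
Using 5 frequencies: T12=4, T7=2, T14=1, T6=3, T5=2, T2=3, T9=5. Every pair that conflicts lands in different frequencies.

5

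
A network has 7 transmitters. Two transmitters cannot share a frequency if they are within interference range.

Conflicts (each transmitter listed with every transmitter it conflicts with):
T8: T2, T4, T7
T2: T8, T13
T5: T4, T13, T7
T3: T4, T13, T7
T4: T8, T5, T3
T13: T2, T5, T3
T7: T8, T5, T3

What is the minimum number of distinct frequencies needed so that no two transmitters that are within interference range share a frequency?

3

The cycle T5-T4-T8-T2-T13-T5 has odd length 5, so it cannot be 2-colored; at least 3 frequencies are needed.
3 frequencies suffice: T8=1, T2=3, T5=1, T3=1, T4=2, T13=2, T7=2. No two conflicting transmitters share a frequency.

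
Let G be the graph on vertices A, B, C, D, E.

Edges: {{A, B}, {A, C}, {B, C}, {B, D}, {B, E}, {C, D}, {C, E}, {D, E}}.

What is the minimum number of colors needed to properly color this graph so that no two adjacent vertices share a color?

B, C, D, E are pairwise adjacent (a clique of size 4), so at least 4 colors are needed.
4 colors suffice: color red → {B}; color blue → {C}; color green → {A, E}; color yellow → {D}. Every edge joins two different colors.

4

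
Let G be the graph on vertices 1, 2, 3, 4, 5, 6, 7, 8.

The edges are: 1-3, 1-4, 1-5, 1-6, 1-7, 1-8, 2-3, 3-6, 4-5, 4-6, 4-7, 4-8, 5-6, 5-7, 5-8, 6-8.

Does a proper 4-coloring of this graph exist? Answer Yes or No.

No

1, 4, 5, 6, 8 are mutually adjacent (a clique of size 5), so at least 5 colors are needed.
So 4 colors are not enough.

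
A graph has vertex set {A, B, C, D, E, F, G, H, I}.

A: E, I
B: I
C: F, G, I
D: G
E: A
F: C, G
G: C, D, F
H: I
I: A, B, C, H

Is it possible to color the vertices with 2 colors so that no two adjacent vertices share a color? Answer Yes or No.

C, F, G are mutually adjacent, so at least 3 colors are needed.
So 2 colors are not enough.

No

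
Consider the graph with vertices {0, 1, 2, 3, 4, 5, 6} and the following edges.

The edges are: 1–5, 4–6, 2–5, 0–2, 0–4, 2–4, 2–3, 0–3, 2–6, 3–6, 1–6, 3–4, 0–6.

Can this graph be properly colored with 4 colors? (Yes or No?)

No

0, 2, 3, 4, 6 are pairwise adjacent (a clique of size 5), so at least 5 colors are needed.
So 4 colors are not enough.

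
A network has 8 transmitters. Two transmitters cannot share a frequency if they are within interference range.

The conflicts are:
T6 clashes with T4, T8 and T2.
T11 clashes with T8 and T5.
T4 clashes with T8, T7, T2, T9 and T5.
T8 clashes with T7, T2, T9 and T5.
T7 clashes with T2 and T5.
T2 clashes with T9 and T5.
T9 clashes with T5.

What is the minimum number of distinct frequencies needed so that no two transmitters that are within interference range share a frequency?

5

T4, T8, T2, T9, T5 all conflict with each other, so at least 5 frequencies are needed.
Using 5 frequencies: T6=4, T11=2, T4=3, T8=1, T7=5, T2=2, T9=5, T5=4. Every pair that conflicts lands in different frequencies.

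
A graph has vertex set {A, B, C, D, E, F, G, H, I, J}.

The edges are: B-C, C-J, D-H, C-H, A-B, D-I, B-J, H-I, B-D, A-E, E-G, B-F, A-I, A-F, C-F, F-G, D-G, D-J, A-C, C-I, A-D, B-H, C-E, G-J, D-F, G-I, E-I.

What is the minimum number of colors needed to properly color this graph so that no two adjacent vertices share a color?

4

A, C, E, I are mutually adjacent (a clique of size 4), so at least 4 colors are needed.
4 colors suffice: color red → {C, D}; color blue → {B, I}; color green → {A, G, H}; color yellow → {E, F, J}. Every edge joins two different colors.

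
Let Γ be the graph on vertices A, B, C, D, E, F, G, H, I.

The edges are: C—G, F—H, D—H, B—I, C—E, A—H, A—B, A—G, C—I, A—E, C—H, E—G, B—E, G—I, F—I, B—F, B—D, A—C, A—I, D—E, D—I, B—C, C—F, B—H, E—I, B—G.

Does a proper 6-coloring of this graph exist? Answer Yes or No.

Yes

The chromatic number is 6. A, B, C, E, G, I form a clique, so at least 6 colors are needed.
A valid assignment using 6 colors: A=5, B=1, C=2, D=2, E=4, F=4, G=6, H=3, I=3.
That is already a proper 6-coloring.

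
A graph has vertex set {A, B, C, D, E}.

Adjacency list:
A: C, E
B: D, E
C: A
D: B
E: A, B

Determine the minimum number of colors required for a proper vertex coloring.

2

A and E are adjacent, so at least 2 colors are needed.
One proper 2-coloring: A=red, B=red, C=blue, D=blue, E=blue. Each edge has distinct colors on its endpoints.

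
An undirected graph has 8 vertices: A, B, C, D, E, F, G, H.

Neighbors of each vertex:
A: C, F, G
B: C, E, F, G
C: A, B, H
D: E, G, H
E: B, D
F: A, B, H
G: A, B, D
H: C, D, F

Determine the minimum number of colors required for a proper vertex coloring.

The cycle B-E-D-H-C-B has odd length 5, so it cannot be 2-colored; at least 3 colors are needed.
3 colors suffice: A=1, B=1, C=2, D=1, E=2, F=2, G=2, H=3. No two adjacent vertices share a color.

3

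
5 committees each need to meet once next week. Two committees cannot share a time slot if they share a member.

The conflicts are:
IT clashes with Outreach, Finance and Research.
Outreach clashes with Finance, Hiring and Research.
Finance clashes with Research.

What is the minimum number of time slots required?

IT, Outreach, Finance, Research are mutually in conflict, so at least 4 time slots are needed.
4 time slots suffice: IT=4, Outreach=1, Finance=3, Hiring=2, Research=2. Every pair that conflicts lands in different time slots.

4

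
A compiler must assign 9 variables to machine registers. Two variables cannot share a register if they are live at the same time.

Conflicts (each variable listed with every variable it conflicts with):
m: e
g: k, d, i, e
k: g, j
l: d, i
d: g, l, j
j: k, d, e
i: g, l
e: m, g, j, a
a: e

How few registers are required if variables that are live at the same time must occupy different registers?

2

m and e conflict, so at least 2 registers are needed.
Using 2 registers: m=1, g=1, k=2, l=1, d=2, j=1, i=2, e=2, a=1. No two conflicting variables share a register.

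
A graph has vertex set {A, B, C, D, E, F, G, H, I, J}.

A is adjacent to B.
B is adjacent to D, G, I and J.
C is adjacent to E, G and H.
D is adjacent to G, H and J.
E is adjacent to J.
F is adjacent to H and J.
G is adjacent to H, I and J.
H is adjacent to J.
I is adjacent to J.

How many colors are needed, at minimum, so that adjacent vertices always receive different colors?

B, D, G, J form a clique, so at least 4 colors are needed.
4 colors suffice: color 1 → {A, C, J}; color 2 → {E, F, G}; color 3 → {B, H}; color 4 → {D, I}. Every edge joins two different colors.

4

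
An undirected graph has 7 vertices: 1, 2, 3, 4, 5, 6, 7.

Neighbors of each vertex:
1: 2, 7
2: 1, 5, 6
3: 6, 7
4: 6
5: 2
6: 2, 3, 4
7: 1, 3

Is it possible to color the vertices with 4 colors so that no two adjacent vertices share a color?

Yes

The chromatic number is 3. The cycle 2-6-3-7-1-2 has odd length 5, so it cannot be 2-colored; at least 3 colors are needed.
3 colors suffice: 1=b, 2=a, 3=a, 4=a, 5=b, 6=b, 7=c.
Since 4 ≥ 3, a proper 4-coloring certainly exists.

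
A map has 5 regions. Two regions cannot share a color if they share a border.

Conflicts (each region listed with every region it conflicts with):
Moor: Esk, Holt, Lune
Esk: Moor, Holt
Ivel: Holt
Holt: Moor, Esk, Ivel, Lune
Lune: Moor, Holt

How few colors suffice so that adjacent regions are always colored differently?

3

Moor, Esk, Holt all conflict with each other, so at least 3 colors are needed.
3 colors suffice: color 1 → {Holt}; color 2 → {Moor, Ivel}; color 3 → {Esk, Lune}. No two conflicting regions share a color.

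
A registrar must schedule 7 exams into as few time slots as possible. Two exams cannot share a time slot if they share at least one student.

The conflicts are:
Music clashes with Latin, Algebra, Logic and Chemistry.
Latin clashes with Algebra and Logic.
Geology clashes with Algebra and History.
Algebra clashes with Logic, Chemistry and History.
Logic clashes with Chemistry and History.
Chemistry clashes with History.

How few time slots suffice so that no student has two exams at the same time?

4

Algebra, Logic, Chemistry, History all conflict with each other, so at least 4 time slots are needed.
4 time slots suffice: time slot 1 → {Algebra}; time slot 2 → {Geology, Logic}; time slot 3 → {Latin, Chemistry}; time slot 4 → {Music, History}. Each listed conflict is separated.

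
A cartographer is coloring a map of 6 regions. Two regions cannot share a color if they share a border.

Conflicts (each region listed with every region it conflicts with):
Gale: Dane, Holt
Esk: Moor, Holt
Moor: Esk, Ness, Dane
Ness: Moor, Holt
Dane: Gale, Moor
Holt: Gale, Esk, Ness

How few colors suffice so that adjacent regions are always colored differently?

The cycle Dane-Moor-Ness-Holt-Gale-Dane has odd length 5, so it cannot be 2-colored; at least 3 colors are needed.
One proper 3-coloring: Gale=2, Esk=2, Moor=1, Ness=2, Dane=3, Holt=1. No two conflicting regions share a color.

3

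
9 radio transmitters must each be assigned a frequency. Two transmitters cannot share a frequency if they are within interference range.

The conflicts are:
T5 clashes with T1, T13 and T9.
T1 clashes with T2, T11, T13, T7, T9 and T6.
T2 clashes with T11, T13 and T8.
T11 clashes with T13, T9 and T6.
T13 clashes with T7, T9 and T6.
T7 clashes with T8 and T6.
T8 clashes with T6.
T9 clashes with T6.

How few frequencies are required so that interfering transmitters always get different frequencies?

5

T1, T11, T13, T9, T6 pairwise conflict, so at least 5 frequencies are needed.
A valid assignment using 5 frequencies: T5=3, T1=1, T2=3, T11=5, T13=2, T7=4, T8=1, T9=4, T6=3. Each listed conflict is separated.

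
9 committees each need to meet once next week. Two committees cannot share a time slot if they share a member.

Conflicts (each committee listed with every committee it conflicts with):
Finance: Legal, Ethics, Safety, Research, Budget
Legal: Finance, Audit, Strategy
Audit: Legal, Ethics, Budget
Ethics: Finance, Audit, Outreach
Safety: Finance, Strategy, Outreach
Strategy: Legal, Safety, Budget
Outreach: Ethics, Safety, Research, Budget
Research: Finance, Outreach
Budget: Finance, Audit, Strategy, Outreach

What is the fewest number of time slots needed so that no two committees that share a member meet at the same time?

Finance and Ethics conflict, so at least 2 time slots are needed.
A valid assignment using 2 time slots: Finance=1, Legal=2, Audit=1, Ethics=2, Safety=2, Strategy=1, Outreach=1, Research=2, Budget=2. No two conflicting committees share a time slot.

2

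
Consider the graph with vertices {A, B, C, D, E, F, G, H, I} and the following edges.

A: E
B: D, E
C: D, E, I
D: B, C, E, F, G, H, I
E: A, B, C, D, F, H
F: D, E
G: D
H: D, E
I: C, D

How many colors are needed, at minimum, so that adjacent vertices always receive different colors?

3

D, E, F form a triangle, so at least 3 colors are needed.
3 colors suffice: color 1 → {A, D}; color 2 → {E, G, I}; color 3 → {B, C, F, H}. Each edge has distinct colors on its endpoints.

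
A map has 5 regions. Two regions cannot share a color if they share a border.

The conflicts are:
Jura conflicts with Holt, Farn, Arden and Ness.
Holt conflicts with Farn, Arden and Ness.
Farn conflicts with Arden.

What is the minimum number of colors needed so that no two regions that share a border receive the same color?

Jura, Holt, Farn, Arden all conflict with each other, so at least 4 colors are needed.
4 colors suffice: Jura=2, Holt=1, Farn=4, Arden=3, Ness=3. No two conflicting regions share a color.

4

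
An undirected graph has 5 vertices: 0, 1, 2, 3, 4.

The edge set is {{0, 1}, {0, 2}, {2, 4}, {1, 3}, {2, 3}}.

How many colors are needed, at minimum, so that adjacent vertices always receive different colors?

2

2 and 4 are adjacent, so at least 2 colors are needed.
2 colors suffice: 0=blue, 1=red, 2=red, 3=blue, 4=blue. No two adjacent vertices share a color.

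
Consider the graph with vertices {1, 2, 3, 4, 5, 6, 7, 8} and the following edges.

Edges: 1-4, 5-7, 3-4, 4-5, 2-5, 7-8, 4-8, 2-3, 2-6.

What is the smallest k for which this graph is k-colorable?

2 and 3 are adjacent, so at least 2 colors are needed.
2 colors suffice: color red → {2, 4, 7}; color blue → {1, 3, 5, 6, 8}. No two adjacent vertices share a color.

2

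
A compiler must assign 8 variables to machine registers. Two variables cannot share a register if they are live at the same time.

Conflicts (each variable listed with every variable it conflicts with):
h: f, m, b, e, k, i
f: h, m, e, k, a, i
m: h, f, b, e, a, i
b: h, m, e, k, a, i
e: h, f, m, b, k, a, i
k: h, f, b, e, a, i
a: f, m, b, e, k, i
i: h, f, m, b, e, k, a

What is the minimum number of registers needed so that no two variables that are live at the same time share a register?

m, b, e, a, i are mutually in conflict, so at least 5 registers are needed.
5 registers suffice: register 1 → {e}; register 2 → {i}; register 3 → {h, a}; register 4 → {m, k}; register 5 → {f, b}. Each listed conflict is separated.

5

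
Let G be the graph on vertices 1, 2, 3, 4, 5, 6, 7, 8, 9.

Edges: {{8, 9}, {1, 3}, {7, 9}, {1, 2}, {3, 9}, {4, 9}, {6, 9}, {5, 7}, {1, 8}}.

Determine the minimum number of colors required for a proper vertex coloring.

2

6 and 9 are adjacent, so at least 2 colors are needed.
One proper 2-coloring: 1=red, 2=blue, 3=blue, 4=blue, 5=red, 6=blue, 7=blue, 8=blue, 9=red. No two adjacent vertices share a color.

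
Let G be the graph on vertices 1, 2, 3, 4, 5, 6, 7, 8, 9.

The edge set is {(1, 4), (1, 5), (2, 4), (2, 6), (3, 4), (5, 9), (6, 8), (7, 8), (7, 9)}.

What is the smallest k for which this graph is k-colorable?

6 and 8 are adjacent, so at least 2 colors are needed.
A valid assignment using 2 colors: 1=b, 2=b, 3=b, 4=a, 5=a, 6=a, 7=a, 8=b, 9=b. No two adjacent vertices share a color.

2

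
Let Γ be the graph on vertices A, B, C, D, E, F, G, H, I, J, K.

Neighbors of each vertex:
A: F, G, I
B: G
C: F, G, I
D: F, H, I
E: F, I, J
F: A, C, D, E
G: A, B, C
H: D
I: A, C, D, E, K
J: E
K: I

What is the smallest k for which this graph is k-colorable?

C and F are adjacent, so at least 2 colors are needed.
2 colors suffice: A=blue, B=blue, C=blue, D=blue, E=blue, F=red, G=red, H=red, I=red, J=red, K=blue. Every edge joins two different colors.

2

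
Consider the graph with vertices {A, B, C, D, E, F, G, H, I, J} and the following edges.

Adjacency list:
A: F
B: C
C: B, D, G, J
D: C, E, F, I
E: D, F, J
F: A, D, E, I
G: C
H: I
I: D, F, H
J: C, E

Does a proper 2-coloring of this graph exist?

No

D, F, I are mutually adjacent, so at least 3 colors are needed.
So 2 colors are not enough.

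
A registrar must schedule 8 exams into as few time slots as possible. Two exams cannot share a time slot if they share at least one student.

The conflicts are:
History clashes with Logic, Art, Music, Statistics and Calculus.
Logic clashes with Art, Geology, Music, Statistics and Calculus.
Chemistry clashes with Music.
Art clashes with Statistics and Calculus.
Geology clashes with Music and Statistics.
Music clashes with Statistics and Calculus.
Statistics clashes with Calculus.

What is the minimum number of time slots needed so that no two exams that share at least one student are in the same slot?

History, Logic, Art, Statistics, Calculus pairwise conflict, so at least 5 time slots are needed.
5 time slots suffice: time slot 1 → {Chemistry, Statistics}; time slot 2 → {Logic}; time slot 3 → {Art, Music}; time slot 4 → {History, Geology}; time slot 5 → {Calculus}. Every pair that conflicts lands in different time slots.

5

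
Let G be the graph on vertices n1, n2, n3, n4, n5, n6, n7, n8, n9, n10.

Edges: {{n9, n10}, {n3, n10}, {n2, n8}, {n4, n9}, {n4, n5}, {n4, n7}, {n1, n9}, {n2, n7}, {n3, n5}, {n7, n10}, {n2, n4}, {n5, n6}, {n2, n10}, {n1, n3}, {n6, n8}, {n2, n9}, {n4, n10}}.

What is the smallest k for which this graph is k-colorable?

4

n2, n4, n7, n10 are mutually adjacent (a clique of size 4), so at least 4 colors are needed.
4 colors suffice: color 1 → {n2, n3, n6}; color 2 → {n1, n5, n8, n10}; color 3 → {n4}; color 4 → {n7, n9}. No two adjacent vertices share a color.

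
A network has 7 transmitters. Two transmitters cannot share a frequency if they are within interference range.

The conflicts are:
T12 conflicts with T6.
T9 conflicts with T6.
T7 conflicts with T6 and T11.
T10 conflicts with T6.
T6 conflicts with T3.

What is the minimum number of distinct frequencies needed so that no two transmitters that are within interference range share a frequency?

2

T9 and T6 conflict, so at least 2 frequencies are needed.
2 frequencies suffice: T12=2, T9=2, T7=2, T10=2, T6=1, T3=2, T11=1. No two conflicting transmitters share a frequency.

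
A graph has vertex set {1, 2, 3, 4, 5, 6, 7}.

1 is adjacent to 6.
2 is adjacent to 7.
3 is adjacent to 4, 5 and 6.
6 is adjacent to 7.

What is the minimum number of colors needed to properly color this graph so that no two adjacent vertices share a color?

3 and 5 are adjacent, so at least 2 colors are needed.
2 colors suffice: color a → {1, 3, 7}; color b → {2, 4, 5, 6}. No two adjacent vertices share a color.

2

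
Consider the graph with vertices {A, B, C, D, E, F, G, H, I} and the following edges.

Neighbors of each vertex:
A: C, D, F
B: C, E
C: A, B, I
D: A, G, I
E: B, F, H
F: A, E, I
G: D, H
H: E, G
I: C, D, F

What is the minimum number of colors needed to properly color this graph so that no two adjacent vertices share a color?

3

The cycle C-A-F-E-B-C has odd length 5, so it cannot be 2-colored; at least 3 colors are needed.
3 colors suffice: A=blue, B=green, C=red, D=red, E=blue, F=red, G=blue, H=red, I=blue. No two adjacent vertices share a color.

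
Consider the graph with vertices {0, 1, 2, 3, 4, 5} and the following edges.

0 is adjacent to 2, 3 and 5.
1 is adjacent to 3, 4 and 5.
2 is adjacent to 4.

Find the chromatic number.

3

The cycle 4-1-3-0-2-4 has odd length 5, so it cannot be 2-colored; at least 3 colors are needed.
3 colors suffice: 0=red, 1=red, 2=blue, 3=blue, 4=green, 5=blue. Each edge has distinct colors on its endpoints.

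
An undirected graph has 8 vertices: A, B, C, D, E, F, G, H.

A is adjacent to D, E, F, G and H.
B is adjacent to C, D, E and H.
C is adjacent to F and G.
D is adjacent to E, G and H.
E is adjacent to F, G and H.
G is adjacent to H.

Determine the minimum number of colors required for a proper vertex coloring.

A, D, E, G, H are pairwise adjacent (a clique of size 5), so at least 5 colors are needed.
5 colors suffice: color red → {C, E}; color blue → {F, H}; color green → {B, G}; color yellow → {D}; color purple → {A}. Every edge joins two different colors.

5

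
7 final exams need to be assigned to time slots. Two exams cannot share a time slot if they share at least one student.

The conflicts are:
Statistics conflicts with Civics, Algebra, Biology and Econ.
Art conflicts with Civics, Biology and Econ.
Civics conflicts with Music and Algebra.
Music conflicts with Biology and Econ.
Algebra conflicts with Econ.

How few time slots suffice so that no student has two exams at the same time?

3

Statistics, Civics, Algebra are mutually in conflict, so at least 3 time slots are needed.
A valid assignment using 3 time slots: Statistics=2, Art=2, Civics=1, Music=2, Algebra=3, Biology=1, Econ=1. Every pair that conflicts lands in different time slots.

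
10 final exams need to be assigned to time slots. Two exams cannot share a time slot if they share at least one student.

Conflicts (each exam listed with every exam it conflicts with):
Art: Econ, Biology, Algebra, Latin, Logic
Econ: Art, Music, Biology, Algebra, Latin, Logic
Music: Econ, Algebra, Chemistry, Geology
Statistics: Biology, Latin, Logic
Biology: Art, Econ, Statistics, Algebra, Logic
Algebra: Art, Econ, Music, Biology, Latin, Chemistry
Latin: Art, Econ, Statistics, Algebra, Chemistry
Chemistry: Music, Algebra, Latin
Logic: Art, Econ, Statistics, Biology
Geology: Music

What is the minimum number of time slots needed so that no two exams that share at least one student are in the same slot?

4

Art, Econ, Biology, Logic all conflict with each other, so at least 4 time slots are needed.
Using 4 time slots: Art=3, Econ=2, Music=3, Statistics=2, Biology=4, Algebra=1, Latin=4, Chemistry=2, Logic=1, Geology=1. Each listed conflict is separated.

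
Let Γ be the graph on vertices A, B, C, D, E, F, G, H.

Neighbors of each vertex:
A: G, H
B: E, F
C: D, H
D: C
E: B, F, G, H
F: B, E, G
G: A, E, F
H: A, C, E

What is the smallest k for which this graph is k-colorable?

3

E, F, G are pairwise adjacent, so at least 3 colors are needed.
One proper 3-coloring: A=1, B=3, C=1, D=2, E=1, F=2, G=3, H=2. Each edge has distinct colors on its endpoints.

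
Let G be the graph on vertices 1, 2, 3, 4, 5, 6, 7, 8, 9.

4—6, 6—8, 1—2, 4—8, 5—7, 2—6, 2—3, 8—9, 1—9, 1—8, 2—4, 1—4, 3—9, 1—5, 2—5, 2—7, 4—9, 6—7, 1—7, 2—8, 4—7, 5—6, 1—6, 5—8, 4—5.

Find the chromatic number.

1, 2, 4, 5, 6, 8 are pairwise adjacent (a clique of size 6), so at least 6 colors are needed.
6 colors suffice: color red → {3, 4}; color blue → {1}; color green → {2, 9}; color yellow → {7, 8}; color purple → {6}; color orange → {5}. Every edge joins two different colors.

6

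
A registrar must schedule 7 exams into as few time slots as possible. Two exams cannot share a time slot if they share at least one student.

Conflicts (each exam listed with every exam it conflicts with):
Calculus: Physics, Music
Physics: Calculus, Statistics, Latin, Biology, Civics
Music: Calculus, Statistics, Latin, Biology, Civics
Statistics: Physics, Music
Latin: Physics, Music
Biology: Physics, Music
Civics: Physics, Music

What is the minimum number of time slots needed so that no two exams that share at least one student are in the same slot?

2

Physics and Biology conflict, so at least 2 time slots are needed.
2 time slots suffice: time slot 1 → {Physics, Music}; time slot 2 → {Calculus, Statistics, Latin, Biology, Civics}. Every pair that conflicts lands in different time slots.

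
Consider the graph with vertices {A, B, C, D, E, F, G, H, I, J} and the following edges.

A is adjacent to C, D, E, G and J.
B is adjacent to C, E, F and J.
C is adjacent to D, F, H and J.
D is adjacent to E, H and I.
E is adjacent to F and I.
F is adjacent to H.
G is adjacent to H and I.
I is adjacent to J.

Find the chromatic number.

A, C, J are mutually adjacent, so at least 3 colors are needed.
One proper 3-coloring: A=blue, B=blue, C=red, D=green, E=red, F=green, G=red, H=blue, I=blue, J=green. No two adjacent vertices share a color.

3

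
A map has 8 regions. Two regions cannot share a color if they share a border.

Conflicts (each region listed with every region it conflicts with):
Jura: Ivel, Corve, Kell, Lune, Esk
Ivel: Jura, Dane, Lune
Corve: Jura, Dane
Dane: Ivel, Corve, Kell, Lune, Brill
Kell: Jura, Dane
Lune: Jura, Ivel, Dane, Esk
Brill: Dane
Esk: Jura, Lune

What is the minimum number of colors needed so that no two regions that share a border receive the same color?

Ivel, Dane, Lune all conflict with each other, so at least 3 colors are needed.
One proper 3-coloring: Jura=1, Ivel=3, Corve=2, Dane=1, Kell=2, Lune=2, Brill=2, Esk=3. No two conflicting regions share a color.

3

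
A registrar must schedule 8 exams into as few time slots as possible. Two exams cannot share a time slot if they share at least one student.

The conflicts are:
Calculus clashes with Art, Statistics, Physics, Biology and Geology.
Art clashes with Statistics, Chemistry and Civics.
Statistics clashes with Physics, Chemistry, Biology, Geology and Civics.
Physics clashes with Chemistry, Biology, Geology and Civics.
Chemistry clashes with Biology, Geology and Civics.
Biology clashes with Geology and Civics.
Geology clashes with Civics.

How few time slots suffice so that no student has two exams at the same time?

Statistics, Physics, Chemistry, Biology, Geology, Civics all conflict with each other, so at least 6 time slots are needed.
6 time slots suffice: time slot 1 → {Statistics}; time slot 2 → {Art, Biology}; time slot 3 → {Physics}; time slot 4 → {Calculus, Chemistry}; time slot 5 → {Civics}; time slot 6 → {Geology}. Each listed conflict is separated.

6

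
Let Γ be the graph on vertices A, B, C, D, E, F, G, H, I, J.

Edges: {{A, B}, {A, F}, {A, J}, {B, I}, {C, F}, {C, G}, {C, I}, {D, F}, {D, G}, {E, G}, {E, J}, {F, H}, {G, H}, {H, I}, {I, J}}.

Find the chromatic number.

The cycle J-E-G-C-I-J has odd length 5, so it cannot be 2-colored; at least 3 colors are needed.
3 colors suffice: color 1 → {F, G, I}; color 2 → {A, C, D, E, H}; color 3 → {B, J}. Each edge has distinct colors on its endpoints.

3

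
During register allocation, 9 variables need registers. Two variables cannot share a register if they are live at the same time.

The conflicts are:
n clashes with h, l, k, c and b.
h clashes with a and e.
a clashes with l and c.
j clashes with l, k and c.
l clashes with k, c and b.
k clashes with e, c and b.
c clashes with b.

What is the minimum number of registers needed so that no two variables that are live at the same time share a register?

5

n, l, k, c, b all conflict with each other, so at least 5 registers are needed.
A valid assignment using 5 registers: n=4, h=1, a=2, j=4, l=1, k=2, e=3, c=3, b=5. Each listed conflict is separated.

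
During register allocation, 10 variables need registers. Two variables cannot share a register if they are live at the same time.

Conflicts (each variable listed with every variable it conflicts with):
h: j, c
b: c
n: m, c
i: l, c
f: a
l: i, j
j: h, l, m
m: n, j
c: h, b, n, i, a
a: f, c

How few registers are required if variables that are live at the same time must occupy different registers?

The cycle h-j-l-i-c-h has odd length 5, so it cannot be 2-colored; at least 3 registers are needed.
3 registers suffice: register 1 → {f, j, c}; register 2 → {h, b, l, m, a}; register 3 → {n, i}. No two conflicting variables share a register.

3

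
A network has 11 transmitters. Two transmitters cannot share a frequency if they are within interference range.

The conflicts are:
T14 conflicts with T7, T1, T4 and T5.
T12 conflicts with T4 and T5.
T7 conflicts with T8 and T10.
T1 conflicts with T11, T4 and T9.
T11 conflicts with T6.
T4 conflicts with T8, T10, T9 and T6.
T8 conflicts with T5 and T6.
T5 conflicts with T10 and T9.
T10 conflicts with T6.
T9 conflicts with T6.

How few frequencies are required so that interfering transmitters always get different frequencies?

T4, T10, T6 are mutually in conflict, so at least 3 frequencies are needed.
3 frequencies suffice: frequency 1 → {T7, T11, T4, T5}; frequency 2 → {T12, T1, T6}; frequency 3 → {T14, T8, T10, T9}. No two conflicting transmitters share a frequency.

3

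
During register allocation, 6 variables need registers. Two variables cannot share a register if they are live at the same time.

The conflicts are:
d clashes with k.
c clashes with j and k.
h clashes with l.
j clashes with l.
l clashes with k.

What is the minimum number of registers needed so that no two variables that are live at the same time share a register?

2

h and l conflict, so at least 2 registers are needed.
A valid assignment using 2 registers: d=2, c=2, h=1, j=1, l=2, k=1. Each listed conflict is separated.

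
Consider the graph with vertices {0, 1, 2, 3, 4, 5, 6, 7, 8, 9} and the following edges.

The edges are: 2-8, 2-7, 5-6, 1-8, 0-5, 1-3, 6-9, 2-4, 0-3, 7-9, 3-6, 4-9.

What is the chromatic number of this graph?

The cycle 8-2-7-9-6-3-1-8 has odd length 7, so it cannot be 2-colored; at least 3 colors are needed.
3 colors suffice: color a → {2, 3, 5, 9}; color b → {0, 1, 4, 6, 7}; color c → {8}. Every edge joins two different colors.

3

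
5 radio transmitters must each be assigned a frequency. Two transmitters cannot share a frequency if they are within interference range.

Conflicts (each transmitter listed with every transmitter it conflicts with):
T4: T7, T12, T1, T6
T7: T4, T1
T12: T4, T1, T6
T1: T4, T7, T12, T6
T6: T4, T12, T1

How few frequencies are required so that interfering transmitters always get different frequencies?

T4, T12, T1, T6 pairwise conflict, so at least 4 frequencies are needed.
Using 4 frequencies: T4=1, T7=3, T12=3, T1=2, T6=4. Each listed conflict is separated.

4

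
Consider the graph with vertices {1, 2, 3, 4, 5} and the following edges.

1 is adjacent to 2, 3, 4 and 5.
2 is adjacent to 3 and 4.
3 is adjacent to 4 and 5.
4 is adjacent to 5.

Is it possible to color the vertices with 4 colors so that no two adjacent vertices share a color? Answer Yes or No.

The chromatic number is 4. 1, 3, 4, 5 are mutually adjacent (a clique of size 4), so at least 4 colors are needed.
A valid assignment using 4 colors: 1=blue, 2=yellow, 3=green, 4=red, 5=yellow.
That is already a proper 4-coloring.

Yes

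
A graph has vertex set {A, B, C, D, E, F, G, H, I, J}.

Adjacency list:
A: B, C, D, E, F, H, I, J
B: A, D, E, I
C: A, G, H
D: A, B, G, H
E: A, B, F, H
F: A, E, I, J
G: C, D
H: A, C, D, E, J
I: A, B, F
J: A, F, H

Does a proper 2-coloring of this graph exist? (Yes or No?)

A, C, H are pairwise adjacent, so at least 3 colors are needed.
So 2 colors are not enough.

No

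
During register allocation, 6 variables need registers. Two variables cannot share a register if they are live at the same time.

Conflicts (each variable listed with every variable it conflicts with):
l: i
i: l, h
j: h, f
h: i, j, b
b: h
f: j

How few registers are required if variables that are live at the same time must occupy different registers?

l and i conflict, so at least 2 registers are needed.
2 registers suffice: register 1 → {l, h, f}; register 2 → {i, j, b}. Every pair that conflicts lands in different registers.

2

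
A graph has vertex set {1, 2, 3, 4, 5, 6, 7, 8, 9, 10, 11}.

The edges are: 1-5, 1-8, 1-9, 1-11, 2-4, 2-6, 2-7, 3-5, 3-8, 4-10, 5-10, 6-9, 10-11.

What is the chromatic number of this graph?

3

The cycle 9-6-2-4-10-5-1-9 has odd length 7, so it cannot be 2-colored; at least 3 colors are needed.
3 colors suffice: color a → {1, 2, 3, 10}; color b → {4, 5, 6, 7, 8, 11}; color c → {9}. Each edge has distinct colors on its endpoints.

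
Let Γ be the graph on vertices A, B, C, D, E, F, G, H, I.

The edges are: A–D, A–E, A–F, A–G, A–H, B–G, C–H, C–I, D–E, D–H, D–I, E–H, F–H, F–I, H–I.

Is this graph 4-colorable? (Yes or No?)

The chromatic number is 4. A, D, E, H are pairwise adjacent (a clique of size 4), so at least 4 colors are needed.
4 colors suffice: color red → {G, H}; color blue → {A, B, I}; color green → {C, D, F}; color yellow → {E}.
That is already a proper 4-coloring.

Yes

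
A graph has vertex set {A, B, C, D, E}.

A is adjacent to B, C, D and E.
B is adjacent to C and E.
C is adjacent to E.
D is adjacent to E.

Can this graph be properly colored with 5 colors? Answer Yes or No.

Yes

The chromatic number is 4. A, B, C, E are mutually adjacent (a clique of size 4), so at least 4 colors are needed.
4 colors suffice: color 1 → {A}; color 2 → {E}; color 3 → {C, D}; color 4 → {B}.
Since 5 ≥ 4, a proper 5-coloring certainly exists.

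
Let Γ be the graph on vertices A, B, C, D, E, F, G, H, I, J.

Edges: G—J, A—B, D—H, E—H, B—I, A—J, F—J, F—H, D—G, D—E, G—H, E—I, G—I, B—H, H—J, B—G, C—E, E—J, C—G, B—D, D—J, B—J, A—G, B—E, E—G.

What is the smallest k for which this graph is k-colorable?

B, D, E, G, H, J are mutually adjacent (a clique of size 6), so at least 6 colors are needed.
6 colors suffice: color 1 → {F, G}; color 2 → {A, E}; color 3 → {B, C}; color 4 → {I, J}; color 5 → {H}; color 6 → {D}. Every edge joins two different colors.

6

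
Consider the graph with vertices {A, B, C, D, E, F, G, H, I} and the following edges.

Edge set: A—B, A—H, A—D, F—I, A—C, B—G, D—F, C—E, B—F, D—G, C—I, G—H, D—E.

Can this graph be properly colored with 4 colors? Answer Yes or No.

Yes

The chromatic number is 3. The cycle A-B-F-I-C-A has odd length 5, so it cannot be 2-colored; at least 3 colors are needed.
3 colors suffice: A=blue, B=red, C=red, D=red, E=blue, F=blue, G=blue, H=red, I=green.
Since 4 ≥ 3, a proper 4-coloring certainly exists.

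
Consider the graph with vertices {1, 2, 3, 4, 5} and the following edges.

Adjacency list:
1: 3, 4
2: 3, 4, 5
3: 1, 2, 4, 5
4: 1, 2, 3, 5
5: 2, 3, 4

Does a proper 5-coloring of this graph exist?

The chromatic number is 4. 2, 3, 4, 5 form a clique, so at least 4 colors are needed.
4 colors suffice: color red → {3}; color blue → {4}; color green → {1, 5}; color yellow → {2}.
Since 5 ≥ 4, a proper 5-coloring certainly exists.

Yes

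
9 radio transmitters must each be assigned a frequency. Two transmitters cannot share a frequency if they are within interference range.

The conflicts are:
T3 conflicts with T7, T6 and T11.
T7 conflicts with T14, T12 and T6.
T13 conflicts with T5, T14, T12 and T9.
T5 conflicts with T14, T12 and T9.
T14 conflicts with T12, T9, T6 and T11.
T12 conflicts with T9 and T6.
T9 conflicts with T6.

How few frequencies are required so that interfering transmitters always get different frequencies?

T13, T5, T14, T12, T9 are mutually in conflict, so at least 5 frequencies are needed.
5 frequencies suffice: frequency 1 → {T3, T14}; frequency 2 → {T12, T11}; frequency 3 → {T5, T6}; frequency 4 → {T7, T9}; frequency 5 → {T13}. Every pair that conflicts lands in different frequencies.

5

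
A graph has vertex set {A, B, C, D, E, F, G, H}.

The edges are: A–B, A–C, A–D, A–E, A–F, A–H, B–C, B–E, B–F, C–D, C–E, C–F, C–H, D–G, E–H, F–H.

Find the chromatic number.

A, B, C, F are pairwise adjacent (a clique of size 4), so at least 4 colors are needed.
4 colors suffice: color red → {C, G}; color blue → {A}; color green → {D, E, F}; color yellow → {B, H}. Every edge joins two different colors.

4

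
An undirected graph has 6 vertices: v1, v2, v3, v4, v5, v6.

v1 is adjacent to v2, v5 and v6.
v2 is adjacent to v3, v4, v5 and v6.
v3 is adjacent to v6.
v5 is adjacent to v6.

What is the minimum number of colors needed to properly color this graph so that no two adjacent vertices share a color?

4

v1, v2, v5, v6 are mutually adjacent (a clique of size 4), so at least 4 colors are needed.
A valid assignment using 4 colors: v1=3, v2=1, v3=3, v4=2, v5=4, v6=2. Every edge joins two different colors.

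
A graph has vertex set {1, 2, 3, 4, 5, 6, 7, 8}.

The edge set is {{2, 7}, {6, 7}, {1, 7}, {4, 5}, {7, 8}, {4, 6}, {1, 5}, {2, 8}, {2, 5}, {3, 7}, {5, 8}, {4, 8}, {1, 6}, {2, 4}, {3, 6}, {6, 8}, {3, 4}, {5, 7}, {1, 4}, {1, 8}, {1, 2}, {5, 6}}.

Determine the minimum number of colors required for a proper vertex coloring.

5

1, 2, 4, 5, 8 are mutually adjacent (a clique of size 5), so at least 5 colors are needed.
A valid assignment using 5 colors: 1=b, 2=d, 3=a, 4=c, 5=a, 6=d, 7=c, 8=e. Each edge has distinct colors on its endpoints.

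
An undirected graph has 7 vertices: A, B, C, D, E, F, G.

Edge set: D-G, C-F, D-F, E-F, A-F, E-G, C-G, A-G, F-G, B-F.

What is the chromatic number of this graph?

3

C, F, G are mutually adjacent, so at least 3 colors are needed.
3 colors suffice: color red → {F}; color blue → {B, G}; color green → {A, C, D, E}. No two adjacent vertices share a color.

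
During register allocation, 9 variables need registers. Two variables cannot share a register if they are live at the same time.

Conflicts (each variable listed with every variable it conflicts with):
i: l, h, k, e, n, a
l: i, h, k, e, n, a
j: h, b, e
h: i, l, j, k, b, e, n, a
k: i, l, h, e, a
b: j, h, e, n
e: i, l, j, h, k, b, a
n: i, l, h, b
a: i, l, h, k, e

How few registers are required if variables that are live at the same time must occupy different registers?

i, l, h, k, e, a are mutually in conflict, so at least 6 registers are needed.
A valid assignment using 6 registers: i=4, l=3, j=4, h=1, k=5, b=3, e=2, n=2, a=6. Every pair that conflicts lands in different registers.

6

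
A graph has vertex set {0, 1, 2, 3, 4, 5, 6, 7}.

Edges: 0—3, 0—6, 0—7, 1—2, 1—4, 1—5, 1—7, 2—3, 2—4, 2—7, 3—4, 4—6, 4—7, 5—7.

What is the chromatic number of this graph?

4

1, 2, 4, 7 are mutually adjacent (a clique of size 4), so at least 4 colors are needed.
4 colors suffice: color a → {0, 4, 5}; color b → {3, 6, 7}; color c → {1}; color d → {2}. Each edge has distinct colors on its endpoints.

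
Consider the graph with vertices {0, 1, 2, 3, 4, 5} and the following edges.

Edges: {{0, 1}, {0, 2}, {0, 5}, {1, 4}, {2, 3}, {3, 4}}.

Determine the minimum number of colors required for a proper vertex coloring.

The cycle 0-1-4-3-2-0 has odd length 5, so it cannot be 2-colored; at least 3 colors are needed.
3 colors suffice: color a → {0, 4}; color b → {1, 2, 5}; color c → {3}. No two adjacent vertices share a color.

3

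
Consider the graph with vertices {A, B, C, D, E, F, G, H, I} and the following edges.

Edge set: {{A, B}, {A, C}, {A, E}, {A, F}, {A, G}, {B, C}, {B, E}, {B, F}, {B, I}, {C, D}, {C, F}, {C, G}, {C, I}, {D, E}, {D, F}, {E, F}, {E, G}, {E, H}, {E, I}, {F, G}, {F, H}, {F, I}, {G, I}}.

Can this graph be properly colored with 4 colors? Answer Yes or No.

The chromatic number is 4. A, C, F, G are mutually adjacent (a clique of size 4), so at least 4 colors are needed.
4 colors suffice: color red → {F}; color blue → {C, E}; color green → {B, D, G, H}; color yellow → {A, I}.
That is already a proper 4-coloring.

Yes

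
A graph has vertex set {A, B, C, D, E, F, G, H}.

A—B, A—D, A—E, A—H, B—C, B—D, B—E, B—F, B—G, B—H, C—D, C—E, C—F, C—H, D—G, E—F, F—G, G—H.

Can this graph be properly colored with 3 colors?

No

B, C, E, F are pairwise adjacent (a clique of size 4), so at least 4 colors are needed.
So 3 colors are not enough.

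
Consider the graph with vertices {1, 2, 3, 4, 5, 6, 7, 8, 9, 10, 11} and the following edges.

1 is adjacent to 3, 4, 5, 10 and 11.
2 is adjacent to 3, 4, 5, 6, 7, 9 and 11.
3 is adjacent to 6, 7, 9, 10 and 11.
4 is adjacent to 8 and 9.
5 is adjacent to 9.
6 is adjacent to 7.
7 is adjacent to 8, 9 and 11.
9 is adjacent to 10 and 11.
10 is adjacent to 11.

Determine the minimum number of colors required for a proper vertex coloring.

2, 3, 7, 9, 11 are mutually adjacent (a clique of size 5), so at least 5 colors are needed.
One proper 5-coloring: 1=a, 2=b, 3=c, 4=c, 5=c, 6=a, 7=d, 8=a, 9=a, 10=b, 11=e. Each edge has distinct colors on its endpoints.

5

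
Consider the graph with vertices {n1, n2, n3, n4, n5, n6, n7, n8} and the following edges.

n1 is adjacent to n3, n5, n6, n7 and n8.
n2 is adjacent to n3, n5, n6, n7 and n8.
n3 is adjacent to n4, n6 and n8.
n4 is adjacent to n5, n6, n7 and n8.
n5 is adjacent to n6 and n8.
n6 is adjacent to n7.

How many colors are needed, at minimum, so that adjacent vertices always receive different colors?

n4, n5, n6 are mutually adjacent, so at least 3 colors are needed.
3 colors suffice: color 1 → {n6, n8}; color 2 → {n1, n2, n4}; color 3 → {n3, n5, n7}. Each edge has distinct colors on its endpoints.

3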